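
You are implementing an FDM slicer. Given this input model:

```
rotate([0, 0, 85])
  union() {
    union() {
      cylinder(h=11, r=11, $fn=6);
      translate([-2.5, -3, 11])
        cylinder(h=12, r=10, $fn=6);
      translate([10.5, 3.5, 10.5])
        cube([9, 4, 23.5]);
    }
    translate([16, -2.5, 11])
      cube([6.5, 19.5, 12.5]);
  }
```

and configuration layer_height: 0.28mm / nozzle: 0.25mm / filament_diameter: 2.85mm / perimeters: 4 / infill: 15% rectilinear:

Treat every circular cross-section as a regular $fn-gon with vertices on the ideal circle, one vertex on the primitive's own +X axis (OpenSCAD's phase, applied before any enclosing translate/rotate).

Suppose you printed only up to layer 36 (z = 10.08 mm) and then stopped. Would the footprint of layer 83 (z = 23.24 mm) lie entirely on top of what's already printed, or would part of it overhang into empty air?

Compare the two slices. At z = 10.08: the cylinder: section is a regular 6-gon, circumradius r=11 (area = (6/2)·11.000²·sin(360°/6) = 314.37 mm²); the cylinder at (-2.5, -3) does not reach this height (z outside [11, 23]); the cube at (10.5, 3.5) is not intersected at this z (z outside [10.5, 34]); Merging all regions: only the r=11 cylinder is present, so the union is just that shape — area = 314.37 mm²; the cube at (16, -2.5) is absent (z outside [11, 23.5]); Taking the union: only that combined region is present, so the union is just that shape — area = 314.37 mm²; (whole slice rotated 85° about Z — lengths, areas and connectivity unchanged). At z = 23.24: the cylinder does not reach this height (z outside [0, 11]); the cylinder at (-2.5, -3) is not intersected at this z (z outside [11, 23]); the cube at (10.5, 3.5) (footprint 9×4) is included at this height (area 36.00 mm²); Taking the union: only the 9×4 cube at (10.5, 3.5) is present, so the union is just that shape — area = 36.00 mm²; the cube at (16, -2.5) is present — its section is the full 6.5×19.5 rectangle (area 126.75 mm²); Taking the union: the regions partially overlap — summed areas 162.75 mm² minus the doubly-counted overlap 14.00 mm² gives 148.75 mm² — area = 148.75 mm²; (whole slice rotated 85° about Z — lengths, areas and connectivity unchanged). Checking containment: at z = 23.24 the cross-section extends beyond the z = 10.08 cross-section by about 148.75 mm².

part overhangs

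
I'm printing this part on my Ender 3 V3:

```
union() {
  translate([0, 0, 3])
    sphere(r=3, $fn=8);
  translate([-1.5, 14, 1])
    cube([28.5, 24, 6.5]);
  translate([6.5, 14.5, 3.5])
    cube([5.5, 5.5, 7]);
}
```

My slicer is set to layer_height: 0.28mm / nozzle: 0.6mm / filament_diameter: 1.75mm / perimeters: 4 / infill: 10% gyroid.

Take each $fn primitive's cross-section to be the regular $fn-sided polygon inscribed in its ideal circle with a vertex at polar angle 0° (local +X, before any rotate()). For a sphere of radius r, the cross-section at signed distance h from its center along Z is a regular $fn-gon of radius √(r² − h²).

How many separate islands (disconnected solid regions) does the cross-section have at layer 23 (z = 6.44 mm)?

1

At z = 6.44 mm: the sphere is not intersected at this z (|z−center|=3.440 > r=3); the cube at (-1.5, 14) (footprint 28.5×24) is included at this height; the cube at (6.5, 14.5) is present — its section is the full 5.5×5.5 rectangle; Combining (union): the 5.5×5.5 cube at (6.5, 14.5) lies entirely inside the 28.5×24 cube at (-1.5, 14), so the union is just the 28.5×24 cube at (-1.5, 14) — 1 connected region. Overall, the cross-section is a single solid region. Island count = 1.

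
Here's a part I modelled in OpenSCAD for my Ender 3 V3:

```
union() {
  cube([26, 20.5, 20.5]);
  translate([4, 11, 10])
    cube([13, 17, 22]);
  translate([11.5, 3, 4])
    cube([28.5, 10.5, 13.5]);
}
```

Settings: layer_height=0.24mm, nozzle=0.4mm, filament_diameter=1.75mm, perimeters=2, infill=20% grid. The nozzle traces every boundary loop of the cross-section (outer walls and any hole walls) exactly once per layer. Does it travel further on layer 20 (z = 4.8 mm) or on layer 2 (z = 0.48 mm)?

layer 20 (z = 4.8 mm)

Layer 20 (z = 4.8): the cube is present — its section is the full 26×20.5 rectangle (perimeter 93.00 mm); the cube at (4, 11) is not intersected at this z (z outside [10, 32]); the 28.5×10.5 cube at (11.5, 3) contributes its full rectangle (perimeter 78.00 mm); Merging all regions: the regions partially overlap (shared area 152.25 mm²), so the edge portions inside another operand are dropped and the merged outline is re-measured after clipping — boundary = 121.00 mm. So its perimeter = 121.00 mm. Layer 2 (z = 0.48): the 26×20.5 cube contributes its full rectangle (perimeter 93.00 mm); the cube at (4, 11) is not intersected at this z (z outside [10, 32]); the cube at (11.5, 3) is not intersected at this z (z outside [4, 17.5]); Merging all regions: only the 26×20.5 cube is present, so the union is just that shape — boundary = 93.00 mm. So its perimeter = 93.00 mm. Layer 20 is larger (121.00 vs 93.00 mm).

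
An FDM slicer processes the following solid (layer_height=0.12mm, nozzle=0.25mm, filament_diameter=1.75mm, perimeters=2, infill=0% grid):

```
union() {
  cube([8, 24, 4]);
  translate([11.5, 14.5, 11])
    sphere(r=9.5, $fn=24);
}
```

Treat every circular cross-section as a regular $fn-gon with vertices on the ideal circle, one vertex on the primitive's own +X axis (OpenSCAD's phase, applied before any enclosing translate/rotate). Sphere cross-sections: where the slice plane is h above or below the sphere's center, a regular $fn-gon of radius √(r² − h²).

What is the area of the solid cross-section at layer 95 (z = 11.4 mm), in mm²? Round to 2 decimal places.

279.80 mm²

At z = 11.4 mm: the cube is not intersected at this z (z outside [0, 4]); the r=9.5 sphere at (11.5, 14.5) contributes a regular 24-gon of circumradius √(9.5²−0.4²) = 9.492 (area = (24/2)·9.492²·sin(360°/24) = 279.80 mm²); Merging all regions: only the r=9.5 sphere at (11.5, 14.5) is present, so the union is just that shape — area = 279.80 mm². Overall, the cross-section is a single solid region. Net area = 279.80 mm².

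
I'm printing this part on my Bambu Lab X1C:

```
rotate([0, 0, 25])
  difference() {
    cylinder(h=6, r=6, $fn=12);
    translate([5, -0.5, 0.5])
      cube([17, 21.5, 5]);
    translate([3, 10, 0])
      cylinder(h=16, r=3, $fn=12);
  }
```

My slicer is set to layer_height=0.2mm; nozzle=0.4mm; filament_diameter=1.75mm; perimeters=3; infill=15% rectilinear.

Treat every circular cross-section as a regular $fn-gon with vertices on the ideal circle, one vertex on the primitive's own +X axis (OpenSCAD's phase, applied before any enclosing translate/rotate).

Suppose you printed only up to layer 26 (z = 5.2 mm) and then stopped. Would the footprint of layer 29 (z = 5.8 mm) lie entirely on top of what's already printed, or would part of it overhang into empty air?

part overhangs

Compare the two slices. At z = 5.2: the r=6 cylinder contributes a regular 12-gon of circumradius 6 (area = (12/2)·6.000²·sin(360°/12) = 108.00 mm²); the 17×21.5 cube at (5, -0.5) contributes its full rectangle (area 365.50 mm²); the r=3 cylinder at (3, 10) contributes a regular 12-gon of circumradius 3 (area = (12/2)·3.000²·sin(360°/12) = 27.00 mm²); Taking the first minus the rest: starting from the r=6 cylinder (108.00 mm²), the 17×21.5 cube at (5, -0.5) partially overlaps it — only the 2.28 mm² overlap (of its 365.50 mm²) is removed, clipping the outline; the r=3 cylinder at (3, 10) misses the remaining region (no effect) — area = 105.72 mm²; (rotated 25° about Z; rotation is an isometry so areas/perimeters/island counts are preserved). At z = 5.8: the cylinder: section is a regular 12-gon, circumradius r=6 (area = (12/2)·6.000²·sin(360°/12) = 108.00 mm²); the cube at (5, -0.5) is absent (z outside [0.5, 5.5]); the r=3 cylinder at (3, 10) contributes a regular 12-gon of circumradius 3 (area = (12/2)·3.000²·sin(360°/12) = 27.00 mm²); Subtracting the remaining from the first: starting from the r=6 cylinder (108.00 mm²), the r=3 cylinder at (3, 10) misses the remaining region (no effect) — area = 108.00 mm²; (whole slice rotated 25° about Z — lengths, areas and connectivity unchanged). Checking containment: at z = 5.8 the cross-section extends beyond the z = 5.2 cross-section by about 2.28 mm².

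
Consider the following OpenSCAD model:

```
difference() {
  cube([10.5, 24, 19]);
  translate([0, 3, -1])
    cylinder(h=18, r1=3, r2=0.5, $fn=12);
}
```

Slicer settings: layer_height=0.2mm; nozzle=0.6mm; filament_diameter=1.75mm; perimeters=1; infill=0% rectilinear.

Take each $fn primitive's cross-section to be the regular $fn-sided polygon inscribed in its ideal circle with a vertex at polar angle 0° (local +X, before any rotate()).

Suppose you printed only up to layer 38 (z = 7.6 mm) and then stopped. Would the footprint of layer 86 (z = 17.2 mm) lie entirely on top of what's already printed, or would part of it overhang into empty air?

part overhangs

Compare the two slices. At z = 7.6: the cube is present — its section is the full 10.5×24 rectangle (area 252.00 mm²); the cone at (0, 3): at t=0.478 of its height the radius interpolates to r₁+(r₂−r₁)t = 1.806, giving a regular 12-gon of that circumradius (area = (12/2)·1.806²·sin(360°/12) = 9.78 mm²); Taking the first minus the rest: starting from the 10.5×24 cube (252.00 mm²), the cone at (0, 3) partially overlaps it — only the 4.89 mm² overlap (of its 9.78 mm²) is removed, clipping the outline — area = 247.11 mm². At z = 17.2: the 10.5×24 cube contributes its full rectangle (area 252.00 mm²); the cone at (0, 3) is absent (z outside [-1, 17]); After the difference (first − rest): none of the subtracted shapes is present at this height, so the 10.5×24 cube is unchanged — area = 252.00 mm². Checking containment: at z = 17.2 the cross-section extends beyond the z = 7.6 cross-section by about 4.89 mm².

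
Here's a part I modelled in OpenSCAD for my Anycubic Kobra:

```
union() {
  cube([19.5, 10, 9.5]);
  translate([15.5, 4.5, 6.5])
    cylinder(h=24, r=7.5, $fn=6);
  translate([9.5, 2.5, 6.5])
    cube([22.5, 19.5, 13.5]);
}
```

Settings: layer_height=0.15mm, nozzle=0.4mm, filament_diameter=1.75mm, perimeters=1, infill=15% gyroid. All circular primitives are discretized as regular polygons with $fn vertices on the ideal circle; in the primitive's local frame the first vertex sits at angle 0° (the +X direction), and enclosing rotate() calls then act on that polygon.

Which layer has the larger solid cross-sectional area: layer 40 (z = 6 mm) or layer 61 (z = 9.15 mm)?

Layer 40 (z = 6): the cube (footprint 19.5×10) is included at this height (area 195.00 mm²); the cylinder at (15.5, 4.5) is absent (z outside [6.5, 30.5]); the cube at (9.5, 2.5) is absent (z outside [6.5, 20]); Merging all regions: only the 19.5×10 cube is present, so the union is just that shape — area = 195.00 mm². So its area = 195.00 mm². Layer 61 (z = 9.15): the cube is present — its section is the full 19.5×10 rectangle (area 195.00 mm²); the r=7.5 cylinder at (15.5, 4.5) contributes a regular 6-gon of circumradius 7.5 (area = (6/2)·7.500²·sin(360°/6) = 146.14 mm²); the cube at (9.5, 2.5) (footprint 22.5×19.5) is included at this height (area 438.75 mm²); Taking the union: the regions partially overlap — summed areas 779.89 mm² minus the doubly-counted overlap 199.82 mm² gives 580.07 mm² — area = 580.07 mm². So its area = 580.07 mm². Layer 61 is larger (580.07 vs 195.00 mm²).

layer 61 (z = 9.15 mm)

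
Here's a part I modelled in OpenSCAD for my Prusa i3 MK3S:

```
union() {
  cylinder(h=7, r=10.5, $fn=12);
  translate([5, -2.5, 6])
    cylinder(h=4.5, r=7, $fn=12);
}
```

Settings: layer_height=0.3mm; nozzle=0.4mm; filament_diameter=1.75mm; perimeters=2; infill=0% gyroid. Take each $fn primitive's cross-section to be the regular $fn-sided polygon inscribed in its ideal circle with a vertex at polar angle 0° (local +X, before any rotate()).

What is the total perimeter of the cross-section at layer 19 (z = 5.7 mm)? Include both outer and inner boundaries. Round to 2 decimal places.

65.22 mm

At z = 5.7 mm: the cylinder: section is a regular 12-gon, circumradius r=10.5 (perimeter = 2·12·10.500·sin(180°/12) = 65.22 mm); the cylinder at (5, -2.5) is absent (z outside [6, 10.5]); Combining (union): only the r=10.5 cylinder is present, so the union is just that shape — boundary = 65.22 mm. Overall, the cross-section is a single solid region. Total boundary length (outer) = 65.22 mm.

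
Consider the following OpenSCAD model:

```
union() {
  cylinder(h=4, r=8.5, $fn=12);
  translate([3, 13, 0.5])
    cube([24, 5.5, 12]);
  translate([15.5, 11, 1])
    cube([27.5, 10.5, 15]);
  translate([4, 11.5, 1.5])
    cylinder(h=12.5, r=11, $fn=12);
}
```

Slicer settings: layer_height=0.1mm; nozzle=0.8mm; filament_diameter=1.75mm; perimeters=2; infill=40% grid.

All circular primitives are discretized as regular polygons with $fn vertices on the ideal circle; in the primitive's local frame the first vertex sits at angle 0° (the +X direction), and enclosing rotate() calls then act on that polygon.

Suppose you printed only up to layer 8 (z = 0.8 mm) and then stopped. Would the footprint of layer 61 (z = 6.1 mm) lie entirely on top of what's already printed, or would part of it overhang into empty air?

part overhangs

Compare the two slices. At z = 0.8: the cylinder: section is a regular 12-gon, circumradius r=8.5 (area = (12/2)·8.500²·sin(360°/12) = 216.75 mm²); the cube at (3, 13) (footprint 24×5.5) is included at this height (area 132.00 mm²); the cube at (15.5, 11) is not intersected at this z (z outside [1, 16]); the cylinder at (4, 11.5) does not reach this height (z outside [1.5, 14]); Combining (union): the 2 present regions are separate (no shared area or edge), so areas and boundary lengths simply add and each stays a separate island — area = 348.75 mm². At z = 6.1: the cylinder is not intersected at this z (z outside [0, 4]); the cube at (3, 13) (footprint 24×5.5) is included at this height (area 132.00 mm²); the 27.5×10.5 cube at (15.5, 11) contributes its full rectangle (area 288.75 mm²); the r=11 cylinder at (4, 11.5) contributes a regular 12-gon of circumradius 11 (area = (12/2)·11.000²·sin(360°/12) = 363.00 mm²); Taking the union: the regions partially overlap — summed areas 783.75 mm² minus the doubly-counted overlap 122.16 mm² gives 661.59 mm² — area = 661.59 mm². Checking containment: at z = 6.1 the cross-section extends beyond the z = 0.8 cross-section by about 460.57 mm².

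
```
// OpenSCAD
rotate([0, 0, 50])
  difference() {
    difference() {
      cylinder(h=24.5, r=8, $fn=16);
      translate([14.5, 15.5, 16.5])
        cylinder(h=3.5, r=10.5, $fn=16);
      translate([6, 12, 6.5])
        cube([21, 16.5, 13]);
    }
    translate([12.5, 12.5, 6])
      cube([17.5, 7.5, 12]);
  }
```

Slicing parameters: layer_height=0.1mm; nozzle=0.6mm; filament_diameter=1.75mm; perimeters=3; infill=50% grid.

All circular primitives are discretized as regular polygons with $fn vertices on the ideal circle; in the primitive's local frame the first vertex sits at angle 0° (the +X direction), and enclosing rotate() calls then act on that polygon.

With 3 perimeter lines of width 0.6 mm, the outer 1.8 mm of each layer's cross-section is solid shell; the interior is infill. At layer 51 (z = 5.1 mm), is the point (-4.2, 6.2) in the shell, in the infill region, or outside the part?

shell

At z = 5.1 mm: the r=8 cylinder gives a regular 16-gon of circumradius 8 (constant along its height); the cylinder at (14.5, 15.5) is not intersected at this z (z outside [16.5, 20]); the cube at (6, 12) is not intersected at this z (z outside [6.5, 19.5]); Taking the first minus the rest: none of the subtracted shapes is present at this height, so the r=8 cylinder is unchanged — 1 connected region; the cube at (12.5, 12.5) is not intersected at this z (z outside [6, 18]); Subtracting the remaining from the first: none of the subtracted shapes is present at this height, so the result so far is unchanged — 1 connected region; (whole slice rotated 50° about Z — lengths, areas and connectivity unchanged). Overall, the cross-section is a single solid region. Undo the 50° rotation: the query point maps to (2.050, 7.203) in the un-rotated model frame. The nearest boundary edge runs (3.06, 7.39)→(0.00, 8.00); distance from the point to it = 0.38 mm. The point is inside the cross-section, 0.38 mm from the nearest boundary — within the 1.8 mm shell band (3 × 0.6).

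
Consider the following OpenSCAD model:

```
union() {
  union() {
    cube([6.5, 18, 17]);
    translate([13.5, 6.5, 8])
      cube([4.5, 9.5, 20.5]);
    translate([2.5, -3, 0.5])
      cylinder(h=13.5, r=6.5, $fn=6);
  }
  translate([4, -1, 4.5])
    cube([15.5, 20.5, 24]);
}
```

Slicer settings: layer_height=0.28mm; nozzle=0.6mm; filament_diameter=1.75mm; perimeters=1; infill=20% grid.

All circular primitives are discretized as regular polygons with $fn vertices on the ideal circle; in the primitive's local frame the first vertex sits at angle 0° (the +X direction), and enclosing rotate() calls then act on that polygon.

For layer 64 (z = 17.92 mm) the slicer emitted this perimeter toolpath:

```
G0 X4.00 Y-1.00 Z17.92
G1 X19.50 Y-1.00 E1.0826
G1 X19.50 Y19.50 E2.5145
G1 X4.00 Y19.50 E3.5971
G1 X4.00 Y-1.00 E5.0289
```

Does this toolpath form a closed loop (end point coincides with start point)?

yes

Start point (G0): (4.00, -1.00). End point (last G1): the path returns to the start — closed.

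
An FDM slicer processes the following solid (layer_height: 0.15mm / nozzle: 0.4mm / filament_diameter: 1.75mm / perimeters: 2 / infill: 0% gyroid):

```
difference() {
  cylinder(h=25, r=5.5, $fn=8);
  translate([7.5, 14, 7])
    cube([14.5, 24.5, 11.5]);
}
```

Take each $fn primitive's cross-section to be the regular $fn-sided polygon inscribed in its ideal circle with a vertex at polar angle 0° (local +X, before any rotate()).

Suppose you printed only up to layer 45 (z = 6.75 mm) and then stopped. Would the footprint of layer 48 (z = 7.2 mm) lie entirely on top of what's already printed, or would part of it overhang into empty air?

entirely on top

Compare the two slices. At z = 6.75: the r=5.5 cylinder contributes a regular 8-gon of circumradius 5.5 (area = (8/2)·5.500²·sin(360°/8) = 85.56 mm²); the cube at (7.5, 14) is not intersected at this z (z outside [7, 18.5]); Taking the first minus the rest: none of the subtracted shapes is present at this height, so the r=5.5 cylinder is unchanged — area = 85.56 mm². At z = 7.2: the r=5.5 cylinder contributes a regular 8-gon of circumradius 5.5 (area = (8/2)·5.500²·sin(360°/8) = 85.56 mm²); the cube at (7.5, 14) (footprint 14.5×24.5) is included at this height (area 355.25 mm²); Subtracting the remaining from the first: starting from the r=5.5 cylinder (85.56 mm²), the 14.5×24.5 cube at (7.5, 14) misses the remaining region (no effect) — area = 85.56 mm². Checking containment: the cross-section at z = 7.2 is a subset of the cross-section at z = 6.75.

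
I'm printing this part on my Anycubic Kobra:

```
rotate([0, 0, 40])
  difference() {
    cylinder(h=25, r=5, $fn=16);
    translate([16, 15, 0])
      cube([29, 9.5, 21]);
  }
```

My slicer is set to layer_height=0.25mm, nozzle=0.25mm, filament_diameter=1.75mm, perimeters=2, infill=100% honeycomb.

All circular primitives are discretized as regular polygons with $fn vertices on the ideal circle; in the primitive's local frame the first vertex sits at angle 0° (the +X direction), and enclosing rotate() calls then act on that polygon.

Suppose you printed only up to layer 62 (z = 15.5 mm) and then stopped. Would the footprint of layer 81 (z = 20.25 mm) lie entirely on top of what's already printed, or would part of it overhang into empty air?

entirely on top

Compare the two slices. At z = 15.5: the cylinder: section is a regular 16-gon, circumradius r=5 (area = (16/2)·5.000²·sin(360°/16) = 76.54 mm²); the cube at (16, 15) is present — its section is the full 29×9.5 rectangle (area 275.50 mm²); Subtracting the remaining from the first: starting from the r=5 cylinder (76.54 mm²), the 29×9.5 cube at (16, 15) misses the remaining region (no effect) — area = 76.54 mm²; (rotated 40° about Z; rotation is an isometry so areas/perimeters/island counts are preserved). At z = 20.25: the cylinder: section is a regular 16-gon, circumradius r=5 (area = (16/2)·5.000²·sin(360°/16) = 76.54 mm²); the cube at (16, 15) is present — its section is the full 29×9.5 rectangle (area 275.50 mm²); Subtracting the remaining from the first: starting from the r=5 cylinder (76.54 mm²), the 29×9.5 cube at (16, 15) misses the remaining region (no effect) — area = 76.54 mm²; (rotated 40° about Z; rotation is an isometry so areas/perimeters/island counts are preserved). Checking containment: the cross-section at z = 20.25 is a subset of the cross-section at z = 15.5.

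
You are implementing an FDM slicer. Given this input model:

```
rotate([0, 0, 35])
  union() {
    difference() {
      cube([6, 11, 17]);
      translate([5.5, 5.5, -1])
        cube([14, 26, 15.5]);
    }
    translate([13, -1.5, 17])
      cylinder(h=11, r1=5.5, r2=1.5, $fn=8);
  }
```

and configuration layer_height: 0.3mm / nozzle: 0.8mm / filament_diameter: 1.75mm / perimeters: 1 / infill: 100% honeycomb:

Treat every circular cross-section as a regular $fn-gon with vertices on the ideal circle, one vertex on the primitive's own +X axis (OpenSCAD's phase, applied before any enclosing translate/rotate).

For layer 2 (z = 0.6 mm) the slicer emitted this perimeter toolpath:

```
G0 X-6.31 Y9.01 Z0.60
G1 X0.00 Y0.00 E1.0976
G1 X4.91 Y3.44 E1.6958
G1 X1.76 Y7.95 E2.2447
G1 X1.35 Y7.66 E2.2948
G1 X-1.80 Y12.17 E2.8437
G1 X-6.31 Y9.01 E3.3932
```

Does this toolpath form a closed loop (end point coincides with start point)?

yes

Start point (G0): (-6.31, 9.01). End point (last G1): the path returns to the start — closed.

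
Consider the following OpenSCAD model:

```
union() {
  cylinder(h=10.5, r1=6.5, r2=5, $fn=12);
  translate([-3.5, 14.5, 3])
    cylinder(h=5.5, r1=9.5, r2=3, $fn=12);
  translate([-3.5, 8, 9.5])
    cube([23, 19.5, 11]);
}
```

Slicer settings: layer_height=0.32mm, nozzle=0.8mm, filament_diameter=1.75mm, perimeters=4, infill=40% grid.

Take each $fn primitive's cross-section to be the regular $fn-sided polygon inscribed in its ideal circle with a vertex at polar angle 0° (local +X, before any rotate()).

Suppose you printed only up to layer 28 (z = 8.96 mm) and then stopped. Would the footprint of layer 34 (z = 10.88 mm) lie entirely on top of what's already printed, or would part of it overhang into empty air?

part overhangs

Compare the two slices. At z = 8.96: the cone contributes a regular 12-gon of circumradius 5.220 (interpolated between r1=6.5 and r2=5 at t=0.853) (area = (12/2)·5.220²·sin(360°/12) = 81.75 mm²); the cone at (-3.5, 14.5) does not reach this height (z outside [3, 8.5]); the cube at (-3.5, 8) is not intersected at this z (z outside [9.5, 20.5]); Combining (union): only the cone is present, so the union is just that shape — area = 81.75 mm². At z = 10.88: the cone is not intersected at this z (z outside [0, 10.5]); the cone at (-3.5, 14.5) is not intersected at this z (z outside [3, 8.5]); the 23×19.5 cube at (-3.5, 8) contributes its full rectangle (area 448.50 mm²); Combining (union): only the 23×19.5 cube at (-3.5, 8) is present, so the union is just that shape — area = 448.50 mm². Checking containment: at z = 10.88 the cross-section extends beyond the z = 8.96 cross-section by about 448.50 mm².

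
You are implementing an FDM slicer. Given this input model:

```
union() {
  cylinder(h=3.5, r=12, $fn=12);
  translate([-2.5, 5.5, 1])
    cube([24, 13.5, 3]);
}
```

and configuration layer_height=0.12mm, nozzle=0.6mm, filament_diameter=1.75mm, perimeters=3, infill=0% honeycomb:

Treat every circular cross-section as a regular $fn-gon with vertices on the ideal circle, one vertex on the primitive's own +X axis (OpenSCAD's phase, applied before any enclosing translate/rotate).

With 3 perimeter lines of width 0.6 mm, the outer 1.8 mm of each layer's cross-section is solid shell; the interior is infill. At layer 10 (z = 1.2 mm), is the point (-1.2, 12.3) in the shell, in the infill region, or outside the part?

At z = 1.2 mm: the cylinder: section is a regular 12-gon, circumradius r=12; the 24×13.5 cube at (-2.5, 5.5) contributes its full rectangle; Merging all regions: the regions partially overlap (shared area 61.47 mm²), so overlapping operands fuse into one piece — 1 connected region. Overall, the cross-section is a single solid region. The nearest boundary edge runs (-2.50, 11.33)→(-2.50, 19.00); distance from the point to it = 1.30 mm. The point is inside the cross-section, 1.30 mm from the nearest boundary — within the 1.8 mm shell band (3 × 0.6).

shell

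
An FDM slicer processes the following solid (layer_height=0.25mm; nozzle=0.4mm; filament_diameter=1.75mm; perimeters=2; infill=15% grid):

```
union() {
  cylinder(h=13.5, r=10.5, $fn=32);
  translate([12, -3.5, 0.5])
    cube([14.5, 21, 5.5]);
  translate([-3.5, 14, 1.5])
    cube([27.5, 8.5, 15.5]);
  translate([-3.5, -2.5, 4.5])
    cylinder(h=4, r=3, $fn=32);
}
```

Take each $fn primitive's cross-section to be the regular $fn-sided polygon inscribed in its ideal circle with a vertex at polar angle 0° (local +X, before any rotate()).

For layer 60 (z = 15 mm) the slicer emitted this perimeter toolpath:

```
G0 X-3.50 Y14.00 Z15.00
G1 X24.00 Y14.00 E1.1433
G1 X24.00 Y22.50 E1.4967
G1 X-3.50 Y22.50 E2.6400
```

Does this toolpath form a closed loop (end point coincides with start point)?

Start point (G0): (-3.50, 14.00). End point (last G1): the path does not return to the start — open.

no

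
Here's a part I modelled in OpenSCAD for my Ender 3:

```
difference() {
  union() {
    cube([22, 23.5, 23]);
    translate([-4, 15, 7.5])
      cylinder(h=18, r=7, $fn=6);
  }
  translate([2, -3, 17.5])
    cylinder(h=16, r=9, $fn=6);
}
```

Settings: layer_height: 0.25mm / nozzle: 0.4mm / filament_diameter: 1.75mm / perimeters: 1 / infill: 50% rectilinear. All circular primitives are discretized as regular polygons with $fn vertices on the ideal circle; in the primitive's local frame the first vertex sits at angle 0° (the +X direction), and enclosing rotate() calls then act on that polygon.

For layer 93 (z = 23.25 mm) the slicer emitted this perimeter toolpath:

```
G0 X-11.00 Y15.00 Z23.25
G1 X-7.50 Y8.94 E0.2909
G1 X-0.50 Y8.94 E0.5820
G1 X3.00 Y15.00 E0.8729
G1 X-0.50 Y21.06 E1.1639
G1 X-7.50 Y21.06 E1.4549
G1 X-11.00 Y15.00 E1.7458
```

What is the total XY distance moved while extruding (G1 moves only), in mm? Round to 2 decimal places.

41.99 mm

Sum the Euclidean lengths of each G1 segment: total = 41.99 mm.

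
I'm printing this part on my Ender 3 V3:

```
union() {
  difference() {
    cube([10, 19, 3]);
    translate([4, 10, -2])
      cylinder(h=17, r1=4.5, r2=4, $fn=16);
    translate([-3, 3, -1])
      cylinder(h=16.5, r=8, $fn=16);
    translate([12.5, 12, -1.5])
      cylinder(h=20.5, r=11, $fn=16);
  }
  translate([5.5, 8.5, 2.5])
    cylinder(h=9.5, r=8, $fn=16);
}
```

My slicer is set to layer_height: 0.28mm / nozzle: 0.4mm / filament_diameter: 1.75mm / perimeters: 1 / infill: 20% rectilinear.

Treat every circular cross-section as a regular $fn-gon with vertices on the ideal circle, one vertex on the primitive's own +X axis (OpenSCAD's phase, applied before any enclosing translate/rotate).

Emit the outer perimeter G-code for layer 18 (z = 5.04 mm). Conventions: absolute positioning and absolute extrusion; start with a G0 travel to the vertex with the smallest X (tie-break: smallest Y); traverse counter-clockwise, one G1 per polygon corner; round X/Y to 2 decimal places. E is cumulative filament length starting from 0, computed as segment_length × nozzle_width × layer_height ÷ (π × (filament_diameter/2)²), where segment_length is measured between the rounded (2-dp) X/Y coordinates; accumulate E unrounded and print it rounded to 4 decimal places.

At z = 5.04 mm: the cube is not intersected at this z (z outside [0, 3]); the cone at (4, 10): at t=0.414 of its height the radius interpolates to r₁+(r₂−r₁)t = 4.293, giving a regular 16-gon of that circumradius; the cylinder at (-3, 3): section is a regular 16-gon, circumradius r=8; the r=11 cylinder at (12.5, 12) contributes a regular 16-gon of circumradius 11; Subtracting the remaining from the first: the first operand is absent here, so nothing remains; the cylinder at (5.5, 8.5): section is a regular 16-gon, circumradius r=8; Combining (union): only the r=8 cylinder at (5.5, 8.5) is present, so the union is just that shape — 1 connected region. The outline is a single polygon with 16 vertices. Extrusion per mm of travel: 0.4 × 0.28 / (π × 0.875²) = 0.046564. Accumulating E over each segment gives final E = 2.3257.

G0 X-2.50 Y8.50 Z5.04
G1 X-1.89 Y5.44 E0.1453
G1 X-0.16 Y2.84 E0.2907
G1 X2.44 Y1.11 E0.4361
G1 X5.50 Y0.50 E0.5814
G1 X8.56 Y1.11 E0.7267
G1 X11.16 Y2.84 E0.8721
G1 X12.89 Y5.44 E1.0175
G1 X13.50 Y8.50 E1.1628
G1 X12.89 Y11.56 E1.3081
G1 X11.16 Y14.16 E1.4535
G1 X8.56 Y15.89 E1.5990
G1 X5.50 Y16.50 E1.7442
G1 X2.44 Y15.89 E1.8895
G1 X-0.16 Y14.16 E2.0350
G1 X-1.89 Y11.56 E2.1804
G1 X-2.50 Y8.50 E2.3257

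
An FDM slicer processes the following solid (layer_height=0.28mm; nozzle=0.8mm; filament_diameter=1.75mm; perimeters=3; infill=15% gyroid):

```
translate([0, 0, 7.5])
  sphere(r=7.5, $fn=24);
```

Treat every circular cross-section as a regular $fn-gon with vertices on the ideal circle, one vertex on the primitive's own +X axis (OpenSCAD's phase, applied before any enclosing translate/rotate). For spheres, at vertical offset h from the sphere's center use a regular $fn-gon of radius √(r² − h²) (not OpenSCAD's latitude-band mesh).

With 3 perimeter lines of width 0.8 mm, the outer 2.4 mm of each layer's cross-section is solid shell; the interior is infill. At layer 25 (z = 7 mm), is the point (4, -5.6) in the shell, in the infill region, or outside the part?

shell

At z = 7 mm: the sphere: section is a regular 24-gon, circumradius = √(r²−h²) = √(7.5²−0.5²) = 7.483. Overall, the cross-section is a single solid region. The nearest boundary edge runs (3.74, -6.48)→(5.29, -5.29); distance from the point to it = 0.54 mm. The point is inside the cross-section, 0.54 mm from the nearest boundary — within the 2.4 mm shell band (3 × 0.8).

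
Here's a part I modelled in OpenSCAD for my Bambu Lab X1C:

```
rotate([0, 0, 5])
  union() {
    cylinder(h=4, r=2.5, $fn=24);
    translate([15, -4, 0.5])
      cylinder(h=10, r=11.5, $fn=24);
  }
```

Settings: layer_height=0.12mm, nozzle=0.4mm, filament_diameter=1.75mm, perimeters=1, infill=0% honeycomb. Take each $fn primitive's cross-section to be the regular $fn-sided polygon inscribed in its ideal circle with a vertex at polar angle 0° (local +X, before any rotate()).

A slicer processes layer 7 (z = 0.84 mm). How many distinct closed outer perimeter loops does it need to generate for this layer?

At z = 0.84 mm: the cylinder: section is a regular 24-gon, circumradius r=2.5; the r=11.5 cylinder at (15, -4) gives a regular 24-gon of circumradius 11.5 (constant along its height); Taking the union: the 2 present regions are separate (no shared area or edge), so areas and boundary lengths simply add and each stays a separate island — 2 connected regions; (rotated 5° about Z; rotation is an isometry so areas/perimeters/island counts are preserved). The result has 2 disconnected regions.

2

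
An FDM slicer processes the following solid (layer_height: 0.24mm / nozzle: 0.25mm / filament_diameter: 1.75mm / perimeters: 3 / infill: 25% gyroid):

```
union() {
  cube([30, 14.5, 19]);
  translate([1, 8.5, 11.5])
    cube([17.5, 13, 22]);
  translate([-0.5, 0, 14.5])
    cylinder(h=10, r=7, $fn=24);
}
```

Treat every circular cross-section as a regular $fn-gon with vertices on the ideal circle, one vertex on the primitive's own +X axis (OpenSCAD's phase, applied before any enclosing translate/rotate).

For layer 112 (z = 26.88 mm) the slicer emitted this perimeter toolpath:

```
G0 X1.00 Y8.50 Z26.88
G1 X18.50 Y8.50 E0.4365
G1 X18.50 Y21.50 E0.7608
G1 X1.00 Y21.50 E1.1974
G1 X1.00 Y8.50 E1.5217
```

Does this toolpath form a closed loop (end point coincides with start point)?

Start point (G0): (1.00, 8.50). End point (last G1): the path returns to the start — closed.

yes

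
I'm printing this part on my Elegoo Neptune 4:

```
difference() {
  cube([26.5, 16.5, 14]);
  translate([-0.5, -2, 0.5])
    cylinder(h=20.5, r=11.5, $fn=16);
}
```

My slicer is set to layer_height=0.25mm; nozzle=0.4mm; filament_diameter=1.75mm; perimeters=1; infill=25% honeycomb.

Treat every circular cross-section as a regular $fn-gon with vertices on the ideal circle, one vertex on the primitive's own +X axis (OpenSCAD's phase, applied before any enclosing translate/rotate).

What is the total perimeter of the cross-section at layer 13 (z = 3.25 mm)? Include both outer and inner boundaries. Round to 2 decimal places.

At z = 3.25 mm: the cube is present — its section is the full 26.5×16.5 rectangle (perimeter 86.00 mm); the r=11.5 cylinder at (-0.5, -2) gives a regular 16-gon of circumradius 11.5 (constant along its height) (perimeter = 2·16·11.500·sin(180°/16) = 71.79 mm); Taking the first minus the rest: starting from the 26.5×16.5 cube, the r=11.5 cylinder at (-0.5, -2) partially overlaps it — only the 73.89 mm² overlap (of its 404.88 mm²) is removed, clipping the outline — boundary = 81.40 mm. Overall, the cross-section is a single solid region. Total boundary length (outer) = 81.40 mm.

81.40 mm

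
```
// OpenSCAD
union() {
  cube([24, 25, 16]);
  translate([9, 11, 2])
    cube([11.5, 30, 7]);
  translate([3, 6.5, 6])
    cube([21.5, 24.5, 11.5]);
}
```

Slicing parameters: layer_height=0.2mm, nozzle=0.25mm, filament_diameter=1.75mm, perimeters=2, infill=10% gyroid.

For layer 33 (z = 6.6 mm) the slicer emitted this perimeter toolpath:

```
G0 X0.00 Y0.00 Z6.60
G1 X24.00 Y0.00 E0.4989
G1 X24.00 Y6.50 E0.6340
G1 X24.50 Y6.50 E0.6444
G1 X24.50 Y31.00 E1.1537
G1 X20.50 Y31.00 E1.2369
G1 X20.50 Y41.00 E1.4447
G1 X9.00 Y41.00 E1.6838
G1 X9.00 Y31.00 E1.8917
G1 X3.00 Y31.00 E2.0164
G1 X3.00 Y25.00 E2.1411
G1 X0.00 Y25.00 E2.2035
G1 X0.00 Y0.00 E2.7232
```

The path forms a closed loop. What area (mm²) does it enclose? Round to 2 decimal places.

Apply the shoelace formula to the sequence of (X, Y) vertices; enclosed area = 853.25 mm².

853.25 mm²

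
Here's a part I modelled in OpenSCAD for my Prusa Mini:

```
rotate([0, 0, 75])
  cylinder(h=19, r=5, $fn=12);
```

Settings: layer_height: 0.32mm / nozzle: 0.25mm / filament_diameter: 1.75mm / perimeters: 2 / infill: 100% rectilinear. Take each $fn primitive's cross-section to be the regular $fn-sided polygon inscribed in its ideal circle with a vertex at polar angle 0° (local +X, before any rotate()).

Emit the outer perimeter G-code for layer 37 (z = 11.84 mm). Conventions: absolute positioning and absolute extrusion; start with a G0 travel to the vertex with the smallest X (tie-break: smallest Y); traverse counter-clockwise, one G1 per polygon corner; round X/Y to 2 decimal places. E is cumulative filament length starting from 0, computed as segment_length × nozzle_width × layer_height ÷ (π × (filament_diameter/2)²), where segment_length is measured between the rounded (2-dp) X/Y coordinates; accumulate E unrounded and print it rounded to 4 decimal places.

At z = 11.84 mm: the cylinder: section is a regular 12-gon, circumradius r=5; (whole slice rotated 75° about Z — lengths, areas and connectivity unchanged). The outline is a single polygon with 12 vertices. Extrusion per mm of travel: 0.25 × 0.32 / (π × 0.875²) = 0.033260. Accumulating E over each segment gives final E = 1.0333.

G0 X-4.83 Y-1.29 Z11.84
G1 X-3.54 Y-3.54 E0.0863
G1 X-1.29 Y-4.83 E0.1725
G1 X1.29 Y-4.83 E0.2583
G1 X3.54 Y-3.54 E0.3446
G1 X4.83 Y-1.29 E0.4309
G1 X4.83 Y1.29 E0.5167
G1 X3.54 Y3.54 E0.6029
G1 X1.29 Y4.83 E0.6892
G1 X-1.29 Y4.83 E0.7750
G1 X-3.54 Y3.54 E0.8613
G1 X-4.83 Y1.29 E0.9475
G1 X-4.83 Y-1.29 E1.0333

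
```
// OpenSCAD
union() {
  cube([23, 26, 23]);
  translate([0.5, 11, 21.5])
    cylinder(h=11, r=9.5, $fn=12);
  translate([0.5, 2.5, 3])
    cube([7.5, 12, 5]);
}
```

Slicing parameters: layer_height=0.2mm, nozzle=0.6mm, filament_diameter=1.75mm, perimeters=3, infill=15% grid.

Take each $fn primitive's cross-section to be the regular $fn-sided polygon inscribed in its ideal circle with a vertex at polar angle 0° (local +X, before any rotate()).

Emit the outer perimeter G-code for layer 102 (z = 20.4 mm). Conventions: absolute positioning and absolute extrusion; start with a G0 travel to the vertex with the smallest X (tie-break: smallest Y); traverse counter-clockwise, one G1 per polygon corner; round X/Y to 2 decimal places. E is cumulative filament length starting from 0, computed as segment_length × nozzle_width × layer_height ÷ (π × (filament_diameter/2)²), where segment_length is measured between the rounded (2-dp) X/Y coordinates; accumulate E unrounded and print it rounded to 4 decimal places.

At z = 20.4 mm: the cube (footprint 23×26) is included at this height; the cylinder at (0.5, 11) does not reach this height (z outside [21.5, 32.5]); the cube at (0.5, 2.5) is not intersected at this z (z outside [3, 8]); Combining (union): only the 23×26 cube is present, so the union is just that shape — 1 connected region. The outline is a single polygon with 4 vertices. Extrusion per mm of travel: 0.6 × 0.2 / (π × 0.875²) = 0.049890. Accumulating E over each segment gives final E = 4.8892.

G0 X0.00 Y0.00 Z20.40
G1 X23.00 Y0.00 E1.1475
G1 X23.00 Y26.00 E2.4446
G1 X0.00 Y26.00 E3.5921
G1 X0.00 Y0.00 E4.8892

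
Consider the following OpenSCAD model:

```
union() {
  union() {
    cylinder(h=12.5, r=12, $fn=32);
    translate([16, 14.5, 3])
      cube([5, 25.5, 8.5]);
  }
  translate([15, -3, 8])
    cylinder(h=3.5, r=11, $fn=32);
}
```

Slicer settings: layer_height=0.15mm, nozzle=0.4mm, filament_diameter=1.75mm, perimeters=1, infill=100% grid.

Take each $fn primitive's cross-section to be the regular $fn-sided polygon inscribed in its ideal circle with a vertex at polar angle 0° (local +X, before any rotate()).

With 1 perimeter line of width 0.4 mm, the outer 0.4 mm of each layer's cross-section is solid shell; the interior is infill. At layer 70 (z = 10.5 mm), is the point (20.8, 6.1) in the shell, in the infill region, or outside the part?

At z = 10.5 mm: the cylinder: section is a regular 32-gon, circumradius r=12; the 5×25.5 cube at (16, 14.5) contributes its full rectangle; Taking the union: the 2 present regions are separate (no shared area or edge), so areas and boundary lengths simply add and each stays a separate island — 2 connected regions; the r=11 cylinder at (15, -3) gives a regular 32-gon of circumradius 11 (constant along its height); Taking the union: the regions partially overlap (shared area 90.09 mm²), so overlapping operands fuse into one piece — 2 connected regions. Overall, the cross-section has 2 separate islands. The nearest boundary edge runs (19.21, 7.16)→(21.11, 6.15); distance from the point to it = 0.19 mm. (Shell/infill is judged within the island containing the point — the largest one.) The point is inside the cross-section, 0.19 mm from the nearest boundary — within the 0.4 mm shell band (1 × 0.4).

shell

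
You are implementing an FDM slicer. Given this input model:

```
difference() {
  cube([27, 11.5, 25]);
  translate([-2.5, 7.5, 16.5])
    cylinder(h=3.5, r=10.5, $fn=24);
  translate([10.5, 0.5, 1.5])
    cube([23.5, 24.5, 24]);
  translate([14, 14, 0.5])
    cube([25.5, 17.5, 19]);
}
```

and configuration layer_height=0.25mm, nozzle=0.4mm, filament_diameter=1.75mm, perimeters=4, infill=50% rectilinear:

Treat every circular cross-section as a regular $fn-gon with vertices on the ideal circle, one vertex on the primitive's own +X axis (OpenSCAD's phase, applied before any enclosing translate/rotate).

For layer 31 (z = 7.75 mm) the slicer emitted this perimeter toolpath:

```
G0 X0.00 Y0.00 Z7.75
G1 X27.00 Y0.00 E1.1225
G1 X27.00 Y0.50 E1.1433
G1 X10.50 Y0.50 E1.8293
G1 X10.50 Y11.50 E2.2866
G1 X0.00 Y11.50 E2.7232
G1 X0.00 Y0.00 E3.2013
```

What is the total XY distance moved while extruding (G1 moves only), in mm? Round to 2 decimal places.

77.00 mm

Sum the Euclidean lengths of each G1 segment: total = 77.00 mm.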